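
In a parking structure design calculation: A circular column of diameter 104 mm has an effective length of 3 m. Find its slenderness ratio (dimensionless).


Radius of gyration r = d / 4 = 104 / 4 = 26.0 mm
L_eff = 3000.0 mm
Slenderness ratio = L / r = 3000.0 / 26.0 = 115.38 (dimensionless)

115.38 (dimensionless)


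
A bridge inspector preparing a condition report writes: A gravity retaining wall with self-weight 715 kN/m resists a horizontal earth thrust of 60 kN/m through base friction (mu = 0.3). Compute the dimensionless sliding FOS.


Resisting force = mu * W = 0.3 * 715 = 214.5 kN/m
FOS = Resisting / Driving = 214.5 / 60
= 3.575 (dimensionless)

3.575 (dimensionless)


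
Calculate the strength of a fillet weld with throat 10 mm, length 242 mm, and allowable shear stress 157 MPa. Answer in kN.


Strength = throat * length * allowable stress
= 10 * 242 * 157 N
= 379940 N
= 379.94 kN

379.94 kN


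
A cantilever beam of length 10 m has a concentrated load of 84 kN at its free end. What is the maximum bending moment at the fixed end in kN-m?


For a cantilever with a point load at the free end:
M_max = P * L = 84 * 10 = 840 kN-m

840 kN-m


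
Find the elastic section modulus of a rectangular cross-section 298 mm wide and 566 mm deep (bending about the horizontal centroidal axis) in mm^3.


S = b * h^2 / 6
= 298 * 566^2 / 6
= 298 * 320356 / 6
= 15911014.67 mm^3

15911014.67 mm^3


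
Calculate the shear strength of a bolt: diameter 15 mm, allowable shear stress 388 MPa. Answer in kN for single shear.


A = pi * d^2 / 4 = pi * 15^2 / 4 = 176.7146 mm^2
V = f_v * A / 1000 = 388 * 176.7146 / 1000
= 68.5653 kN

68.5653 kN


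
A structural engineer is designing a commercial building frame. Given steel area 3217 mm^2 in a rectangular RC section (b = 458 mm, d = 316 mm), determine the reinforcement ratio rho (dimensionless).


rho = As / (b * d)
= 3217 / (458 * 316)
= 3217 / 144728
= 0.022228 (dimensionless)

0.022228 (dimensionless)


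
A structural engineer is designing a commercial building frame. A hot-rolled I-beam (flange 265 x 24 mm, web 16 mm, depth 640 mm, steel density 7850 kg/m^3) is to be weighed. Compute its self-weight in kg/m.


A_flanges = 2 * 265 * 24 = 12720 mm^2
A_web = (640 - 2 * 24) * 16 = 9472 mm^2
A_total = 12720 + 9472 = 22192 mm^2 = 0.022192 m^2
Weight = rho * A = 7850 * 0.022192 = 174.2072 kg/m

174.2072 kg/m


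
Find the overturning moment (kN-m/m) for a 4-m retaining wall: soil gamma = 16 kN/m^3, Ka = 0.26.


Pa = 0.5 * Ka * gamma * H^2
= 0.5 * 0.26 * 16 * 4^2
= 33.28 kN/m
Arm = H / 3 = 4 / 3 = 1.3333 m
Mo = Pa * arm = Pa * H / 3 = 33.28 * 4 / 3 = 44.3733 kN-m/m

44.3733 kN-m/m


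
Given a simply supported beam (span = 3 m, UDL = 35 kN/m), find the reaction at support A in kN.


Total load = w * L = 35 * 3 = 105 kN
By symmetry, each reaction R = total / 2 = 105 / 2 = 52.5 kN

52.5 kN


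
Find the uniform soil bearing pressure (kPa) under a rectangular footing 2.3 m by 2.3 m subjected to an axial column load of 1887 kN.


A = 2.3 * 2.3 = 5.29 m^2
q = P / A = 1887 / 5.29
= 356.7108 kPa

356.7108 kPa


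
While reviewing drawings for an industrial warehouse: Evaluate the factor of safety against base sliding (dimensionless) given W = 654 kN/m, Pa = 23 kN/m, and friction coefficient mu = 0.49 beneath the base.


Resisting force = mu * W = 0.49 * 654 = 320.46 kN/m
FOS = Resisting / Driving = 320.46 / 23
= 13.933 (dimensionless)

13.933 (dimensionless)


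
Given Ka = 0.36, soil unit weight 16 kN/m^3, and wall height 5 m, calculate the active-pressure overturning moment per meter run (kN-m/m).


Pa = 0.5 * Ka * gamma * H^2
= 0.5 * 0.36 * 16 * 5^2
= 72.0 kN/m
Arm = H / 3 = 5 / 3 = 1.6667 m
Mo = Pa * arm = Pa * H / 3 = 72.0 * 5 / 3 = 120.0 kN-m/m

120.0 kN-m/m


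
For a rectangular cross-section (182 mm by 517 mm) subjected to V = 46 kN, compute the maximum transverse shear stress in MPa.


A = b * h = 182 * 517 = 94094 mm^2
V = 46 kN = 46000.0 N
tau_max = 1.5 * V / A = 1.5 * 46000.0 / 94094
= 0.7333 MPa

0.7333 MPa


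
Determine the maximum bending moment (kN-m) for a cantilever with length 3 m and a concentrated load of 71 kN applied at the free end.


For a cantilever with a point load at the free end:
M_max = P * L = 71 * 3 = 213 kN-m

213 kN-m


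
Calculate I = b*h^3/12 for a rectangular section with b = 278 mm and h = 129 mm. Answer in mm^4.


I = b * h^3 / 12
= 278 * 129^3 / 12
= 278 * 2146689 / 12
= 49731628.5 mm^4

49731628.5 mm^4


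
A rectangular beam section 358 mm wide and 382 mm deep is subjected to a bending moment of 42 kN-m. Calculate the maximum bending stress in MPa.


I = b * h^3 / 12 = 358 * 382^3 / 12 = 1662998545.33 mm^4
y = h / 2 = 382 / 2 = 191.0 mm
M = 42 kN-m = 42000000.0 N-mm
sigma = M * y / I = 42000000.0 * 191.0 / 1662998545.33
= 4.82 MPa

4.82 MPa


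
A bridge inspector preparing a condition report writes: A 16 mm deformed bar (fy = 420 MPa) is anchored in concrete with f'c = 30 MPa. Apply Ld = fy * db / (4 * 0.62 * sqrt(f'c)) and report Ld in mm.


Ld = (fy * db) / (4 * 0.62 * sqrt(f'c))
= (420 * 16) / (4 * 0.62 * sqrt(30))
= 6720 / 13.5835
= 494.72 mm

494.72 mm


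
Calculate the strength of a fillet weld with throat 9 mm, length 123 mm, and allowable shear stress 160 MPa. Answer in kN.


Strength = throat * length * allowable stress
= 9 * 123 * 160 N
= 177120 N
= 177.12 kN

177.12 kN


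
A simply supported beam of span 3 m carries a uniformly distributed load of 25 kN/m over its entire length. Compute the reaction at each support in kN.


Total load = w * L = 25 * 3 = 75 kN
By symmetry, each reaction R = total / 2 = 75 / 2 = 37.5 kN

37.5 kN


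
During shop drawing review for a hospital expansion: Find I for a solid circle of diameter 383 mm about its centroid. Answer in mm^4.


r = d / 2 = 383 / 2 = 191.5 mm
I = pi * r^4 / 4 = pi * 191.5^4 / 4
= 1056245798.85 mm^4

1056245798.85 mm^4


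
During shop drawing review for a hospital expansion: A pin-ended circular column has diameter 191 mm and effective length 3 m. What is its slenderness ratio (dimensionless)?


Radius of gyration r = d / 4 = 191 / 4 = 47.75 mm
L_eff = 3000.0 mm
Slenderness ratio = L / r = 3000.0 / 47.75 = 62.83 (dimensionless)

62.83 (dimensionless)


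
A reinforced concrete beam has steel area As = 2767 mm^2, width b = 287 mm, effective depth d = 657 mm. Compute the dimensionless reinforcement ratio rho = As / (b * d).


rho = As / (b * d)
= 2767 / (287 * 657)
= 2767 / 188559
= 0.014674 (dimensionless)

0.014674 (dimensionless)


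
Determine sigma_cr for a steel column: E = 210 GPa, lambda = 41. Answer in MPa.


sigma_cr = pi^2 * E / lambda^2
= 9.8696 * 210000.0 / 41^2
= 9.8696 * 210000.0 / 1681
= 1232.9666 MPa

1232.9666 MPa


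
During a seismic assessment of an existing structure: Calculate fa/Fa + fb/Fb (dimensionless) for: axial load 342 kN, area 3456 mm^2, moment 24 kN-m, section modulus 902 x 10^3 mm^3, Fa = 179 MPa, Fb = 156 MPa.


f_a = P / A = 342000.0 / 3456 = 98.9583 MPa
f_b = M / S = 24000000.0 / 902000.0 = 26.6075 MPa
Ratio = f_a / Fa + f_b / Fb
= 98.9583 / 179 + 26.6075 / 156
= 0.7234 (dimensionless)

0.7234 (dimensionless)


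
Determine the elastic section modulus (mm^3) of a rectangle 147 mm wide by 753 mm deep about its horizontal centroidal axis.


S = b * h^2 / 6
= 147 * 753^2 / 6
= 147 * 567009 / 6
= 13891720.5 mm^3

13891720.5 mm^3


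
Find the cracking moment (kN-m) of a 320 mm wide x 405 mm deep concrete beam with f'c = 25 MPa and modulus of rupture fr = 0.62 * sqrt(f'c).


fr = 0.62 * sqrt(25) = 0.62 * 5.0 = 3.1 MPa
I = 320 * 405^3 / 12 = 1771470000.0 mm^4
y_t = 202.5 mm
M_cr = fr * I / y_t = 3.1 * 1771470000.0 / 202.5 N-mm
= 27.1188 kN-m

27.1188 kN-m


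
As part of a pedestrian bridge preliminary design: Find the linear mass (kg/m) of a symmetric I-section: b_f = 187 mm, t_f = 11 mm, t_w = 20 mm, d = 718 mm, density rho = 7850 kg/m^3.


A_flanges = 2 * 187 * 11 = 4114 mm^2
A_web = (718 - 2 * 11) * 20 = 13920 mm^2
A_total = 4114 + 13920 = 18034 mm^2 = 0.018034 m^2
Weight = rho * A = 7850 * 0.018034 = 141.5669 kg/m

141.5669 kg/m


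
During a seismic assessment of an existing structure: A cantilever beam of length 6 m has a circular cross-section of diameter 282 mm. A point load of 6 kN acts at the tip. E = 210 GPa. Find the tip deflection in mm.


I = pi * d^4 / 64 = pi * 282^4 / 64 = 310431892.12 mm^4
L = 6000.0 mm, P = 6000.0 N, E = 210000.0 MPa
delta = P * L^3 / (3 * E * I)
= 6000.0 * 6000.0^3 / (3 * 210000.0 * 310431892.12)
= 6.6267 mm

6.6267 mm


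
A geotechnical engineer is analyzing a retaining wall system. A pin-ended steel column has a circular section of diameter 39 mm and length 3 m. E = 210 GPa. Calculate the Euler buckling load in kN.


I = pi * d^4 / 64 = 113560.77 mm^4
L = 3000.0 mm
P_cr = pi^2 * E * I / L^2
= 9.8696 * 210000.0 * 113560.77 / 3000.0^2
= 26152.0 N = 26.152 kN

26.152 kN


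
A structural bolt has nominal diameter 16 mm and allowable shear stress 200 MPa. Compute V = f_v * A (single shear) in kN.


A = pi * d^2 / 4 = pi * 16^2 / 4 = 201.0619 mm^2
V = f_v * A / 1000 = 200 * 201.0619 / 1000
= 40.2124 kN

40.2124 kN


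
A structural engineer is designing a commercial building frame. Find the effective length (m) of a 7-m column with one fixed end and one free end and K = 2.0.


L_eff = K * L
= 2.0 * 7
= 14.0 m

14.0 m


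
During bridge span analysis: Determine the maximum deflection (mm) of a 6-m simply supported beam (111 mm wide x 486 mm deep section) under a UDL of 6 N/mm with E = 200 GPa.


I = 111 * 486^3 / 12 = 1061819118.0 mm^4
L = 6000.0 mm, w = 6 N/mm, E = 200000.0 MPa
delta = 5 * w * L^4 / (384 * E * I)
= 5 * 6 * 6000.0^4 / (384 * 200000.0 * 1061819118.0)
= 0.4768 mm

0.4768 mm


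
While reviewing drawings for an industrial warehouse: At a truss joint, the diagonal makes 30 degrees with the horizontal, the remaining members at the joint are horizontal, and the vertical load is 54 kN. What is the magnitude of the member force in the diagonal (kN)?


At the joint, only the diagonal has a vertical component, so vertical equilibrium gives:
F * sin(30) = 54
F = 54 / sin(30)
= 54 / 0.5
= 108.0 kN

108.0 kN


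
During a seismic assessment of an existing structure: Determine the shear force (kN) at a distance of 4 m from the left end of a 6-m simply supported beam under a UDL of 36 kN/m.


R_A = w * L / 2 = 36 * 6 / 2 = 108.0 kN
V(x) = R_A - w * x = 108.0 - 36 * 4
= -36.0 kN

-36.0 kN


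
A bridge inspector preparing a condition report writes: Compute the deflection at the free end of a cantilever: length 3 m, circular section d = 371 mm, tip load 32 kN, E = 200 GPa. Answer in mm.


I = pi * d^4 / 64 = pi * 371^4 / 64 = 929962715.94 mm^4
L = 3000.0 mm, P = 32000.0 N, E = 200000.0 MPa
delta = P * L^3 / (3 * E * I)
= 32000.0 * 3000.0^3 / (3 * 200000.0 * 929962715.94)
= 1.5484 mm

1.5484 mm


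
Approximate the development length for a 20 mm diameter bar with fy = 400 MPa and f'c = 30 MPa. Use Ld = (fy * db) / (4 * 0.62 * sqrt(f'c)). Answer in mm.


Ld = (fy * db) / (4 * 0.62 * sqrt(f'c))
= (400 * 20) / (4 * 0.62 * sqrt(30))
= 8000 / 13.5835
= 588.95 mm

588.95 mm


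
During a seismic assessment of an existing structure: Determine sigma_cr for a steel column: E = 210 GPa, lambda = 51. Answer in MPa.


sigma_cr = pi^2 * E / lambda^2
= 9.8696 * 210000.0 / 51^2
= 9.8696 * 210000.0 / 2601
= 796.8539 MPa

796.8539 MPa


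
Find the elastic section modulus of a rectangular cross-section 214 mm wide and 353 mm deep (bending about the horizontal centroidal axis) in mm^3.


S = b * h^2 / 6
= 214 * 353^2 / 6
= 214 * 124609 / 6
= 4444387.67 mm^3

4444387.67 mm^3


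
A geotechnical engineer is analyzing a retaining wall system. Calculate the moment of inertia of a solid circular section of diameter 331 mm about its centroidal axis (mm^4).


r = d / 2 = 331 / 2 = 165.5 mm
I = pi * r^4 / 4 = pi * 165.5^4 / 4
= 589225961.58 mm^4

589225961.58 mm^4


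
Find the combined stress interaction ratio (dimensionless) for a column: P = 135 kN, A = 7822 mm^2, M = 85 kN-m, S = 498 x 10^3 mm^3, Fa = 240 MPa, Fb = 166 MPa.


f_a = P / A = 135000.0 / 7822 = 17.259 MPa
f_b = M / S = 85000000.0 / 498000.0 = 170.6827 MPa
Ratio = f_a / Fa + f_b / Fb
= 17.259 / 240 + 170.6827 / 166
= 1.1001 (dimensionless)

1.1001 (dimensionless)


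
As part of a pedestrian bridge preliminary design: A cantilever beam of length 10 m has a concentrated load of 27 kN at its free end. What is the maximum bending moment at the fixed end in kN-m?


For a cantilever with a point load at the free end:
M_max = P * L = 27 * 10 = 270 kN-m

270 kN-m


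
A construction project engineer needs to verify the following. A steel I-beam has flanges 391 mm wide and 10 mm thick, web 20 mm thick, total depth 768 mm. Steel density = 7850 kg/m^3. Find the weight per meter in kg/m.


A_flanges = 2 * 391 * 10 = 7820 mm^2
A_web = (768 - 2 * 10) * 20 = 14960 mm^2
A_total = 7820 + 14960 = 22780 mm^2 = 0.022780 m^2
Weight = rho * A = 7850 * 0.022780 = 178.823 kg/m

178.823 kg/m


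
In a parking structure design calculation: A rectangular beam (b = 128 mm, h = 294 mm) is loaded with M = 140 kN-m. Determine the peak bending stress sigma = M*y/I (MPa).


I = b * h^3 / 12 = 128 * 294^3 / 12 = 271063296.0 mm^4
y = h / 2 = 294 / 2 = 147.0 mm
M = 140 kN-m = 140000000.0 N-mm
sigma = M * y / I = 140000000.0 * 147.0 / 271063296.0
= 75.92 MPa

75.92 MPa


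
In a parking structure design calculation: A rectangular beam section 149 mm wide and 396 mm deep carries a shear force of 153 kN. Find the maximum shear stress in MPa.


A = b * h = 149 * 396 = 59004 mm^2
V = 153 kN = 153000.0 N
tau_max = 1.5 * V / A = 1.5 * 153000.0 / 59004
= 3.8896 MPa

3.8896 MPa


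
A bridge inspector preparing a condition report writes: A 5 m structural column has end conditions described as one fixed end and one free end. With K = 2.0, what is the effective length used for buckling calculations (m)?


L_eff = K * L
= 2.0 * 5
= 10.0 m

10.0 m


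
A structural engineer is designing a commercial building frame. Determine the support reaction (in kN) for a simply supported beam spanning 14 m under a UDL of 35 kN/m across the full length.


Total load = w * L = 35 * 14 = 490 kN
By symmetry, each reaction R = total / 2 = 490 / 2 = 245.0 kN

245.0 kN


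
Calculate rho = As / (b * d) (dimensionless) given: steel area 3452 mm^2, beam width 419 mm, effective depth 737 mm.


rho = As / (b * d)
= 3452 / (419 * 737)
= 3452 / 308803
= 0.011179 (dimensionless)

0.011179 (dimensionless)


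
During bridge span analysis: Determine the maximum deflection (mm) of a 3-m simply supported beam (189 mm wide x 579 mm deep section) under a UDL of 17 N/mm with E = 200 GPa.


I = 189 * 579^3 / 12 = 3057146489.25 mm^4
L = 3000.0 mm, w = 17 N/mm, E = 200000.0 MPa
delta = 5 * w * L^4 / (384 * E * I)
= 5 * 17 * 3000.0^4 / (384 * 200000.0 * 3057146489.25)
= 0.0293 mm

0.0293 mm


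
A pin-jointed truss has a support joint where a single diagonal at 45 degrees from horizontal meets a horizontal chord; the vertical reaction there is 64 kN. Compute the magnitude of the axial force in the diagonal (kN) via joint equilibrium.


At the joint, only the diagonal has a vertical component, so vertical equilibrium gives:
F * sin(45) = 64
F = 64 / sin(45)
= 64 / 0.707107
= 90.51 kN

90.51 kN


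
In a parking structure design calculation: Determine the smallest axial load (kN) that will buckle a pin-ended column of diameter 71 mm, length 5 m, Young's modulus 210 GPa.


I = pi * d^4 / 64 = 1247392.97 mm^4
L = 5000.0 mm
P_cr = pi^2 * E * I / L^2
= 9.8696 * 210000.0 * 1247392.97 / 5000.0^2
= 103414.71 N = 103.4147 kN

103.4147 kN


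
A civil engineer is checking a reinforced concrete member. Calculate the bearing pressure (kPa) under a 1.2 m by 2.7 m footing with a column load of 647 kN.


A = 1.2 * 2.7 = 3.24 m^2
q = P / A = 647 / 3.24
= 199.6914 kPa

199.6914 kPa


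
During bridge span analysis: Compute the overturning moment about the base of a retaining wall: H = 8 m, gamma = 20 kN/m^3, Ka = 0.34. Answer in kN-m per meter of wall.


Pa = 0.5 * Ka * gamma * H^2
= 0.5 * 0.34 * 20 * 8^2
= 217.6 kN/m
Arm = H / 3 = 8 / 3 = 2.6667 m
Mo = Pa * arm = Pa * H / 3 = 217.6 * 8 / 3 = 580.2667 kN-m/m

580.2667 kN-m/m


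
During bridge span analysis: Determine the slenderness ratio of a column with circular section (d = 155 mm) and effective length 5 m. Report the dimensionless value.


Radius of gyration r = d / 4 = 155 / 4 = 38.75 mm
L_eff = 5000.0 mm
Slenderness ratio = L / r = 5000.0 / 38.75 = 129.03 (dimensionless)

129.03 (dimensionless)


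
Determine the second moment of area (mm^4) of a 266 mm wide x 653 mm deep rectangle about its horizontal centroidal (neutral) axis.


I = b * h^3 / 12
= 266 * 653^3 / 12
= 266 * 278445077 / 12
= 6172199206.83 mm^4

6172199206.83 mm^4


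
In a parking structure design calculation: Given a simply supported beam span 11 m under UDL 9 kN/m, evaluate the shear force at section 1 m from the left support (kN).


R_A = w * L / 2 = 9 * 11 / 2 = 49.5 kN
V(x) = R_A - w * x = 49.5 - 9 * 1
= 40.5 kN

40.5 kN


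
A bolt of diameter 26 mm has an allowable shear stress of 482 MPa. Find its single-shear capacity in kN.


A = pi * d^2 / 4 = pi * 26^2 / 4 = 530.9292 mm^2
V = f_v * A / 1000 = 482 * 530.9292 / 1000
= 255.9079 kN

255.9079 kN


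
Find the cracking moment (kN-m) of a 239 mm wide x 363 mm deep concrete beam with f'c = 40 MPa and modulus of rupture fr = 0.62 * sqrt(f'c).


fr = 0.62 * sqrt(40) = 0.62 * 6.3246 = 3.9212 MPa
I = 239 * 363^3 / 12 = 952656927.75 mm^4
y_t = 181.5 mm
M_cr = fr * I / y_t = 3.9212 * 952656927.75 / 181.5 N-mm
= 20.5817 kN-m

20.5817 kN-m


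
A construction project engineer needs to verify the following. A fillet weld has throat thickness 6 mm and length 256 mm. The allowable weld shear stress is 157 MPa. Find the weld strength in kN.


Strength = throat * length * allowable stress
= 6 * 256 * 157 N
= 241152 N
= 241.15 kN

241.15 kN


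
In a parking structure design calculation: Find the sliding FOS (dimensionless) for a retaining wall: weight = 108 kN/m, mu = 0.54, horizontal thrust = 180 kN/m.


Resisting force = mu * W = 0.54 * 108 = 58.32 kN/m
FOS = Resisting / Driving = 58.32 / 180
= 0.324 (dimensionless)

0.324 (dimensionless)


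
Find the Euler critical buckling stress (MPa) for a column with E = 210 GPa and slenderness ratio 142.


sigma_cr = pi^2 * E / lambda^2
= 9.8696 * 210000.0 / 142^2
= 9.8696 * 210000.0 / 20164
= 102.788 MPa

102.788 MPa


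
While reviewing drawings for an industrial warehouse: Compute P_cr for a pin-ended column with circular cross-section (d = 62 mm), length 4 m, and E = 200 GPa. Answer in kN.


I = pi * d^4 / 64 = 725331.7 mm^4
L = 4000.0 mm
P_cr = pi^2 * E * I / L^2
= 9.8696 * 200000.0 * 725331.7 / 4000.0^2
= 89484.21 N = 89.4842 kN

89.4842 kN


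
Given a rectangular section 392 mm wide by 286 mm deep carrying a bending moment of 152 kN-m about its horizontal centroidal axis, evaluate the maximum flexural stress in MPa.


I = b * h^3 / 12 = 392 * 286^3 / 12 = 764192762.67 mm^4
y = h / 2 = 286 / 2 = 143.0 mm
M = 152 kN-m = 152000000.0 N-mm
sigma = M * y / I = 152000000.0 * 143.0 / 764192762.67
= 28.44 MPa

28.44 MPa


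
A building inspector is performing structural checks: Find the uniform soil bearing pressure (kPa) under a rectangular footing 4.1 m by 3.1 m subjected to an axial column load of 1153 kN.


A = 4.1 * 3.1 = 12.71 m^2
q = P / A = 1153 / 12.71
= 90.716 kPa

90.716 kPa


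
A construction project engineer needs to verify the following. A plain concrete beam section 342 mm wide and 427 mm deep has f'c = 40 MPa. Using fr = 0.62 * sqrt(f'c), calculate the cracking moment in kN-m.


fr = 0.62 * sqrt(40) = 0.62 * 6.3246 = 3.9212 MPa
I = 342 * 427^3 / 12 = 2218852765.5 mm^4
y_t = 213.5 mm
M_cr = fr * I / y_t = 3.9212 * 2218852765.5 / 213.5 N-mm
= 40.7523 kN-m

40.7523 kN-m


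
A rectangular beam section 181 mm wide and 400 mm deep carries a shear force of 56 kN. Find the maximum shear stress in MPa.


A = b * h = 181 * 400 = 72400 mm^2
V = 56 kN = 56000.0 N
tau_max = 1.5 * V / A = 1.5 * 56000.0 / 72400
= 1.1602 MPa

1.1602 MPa


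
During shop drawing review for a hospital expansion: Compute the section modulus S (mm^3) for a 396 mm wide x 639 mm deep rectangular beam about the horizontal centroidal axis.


S = b * h^2 / 6
= 396 * 639^2 / 6
= 396 * 408321 / 6
= 26949186.0 mm^3

26949186.0 mm^3


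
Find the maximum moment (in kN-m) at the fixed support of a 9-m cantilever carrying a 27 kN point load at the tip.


For a cantilever with a point load at the free end:
M_max = P * L = 27 * 9 = 243 kN-m

243 kN-m


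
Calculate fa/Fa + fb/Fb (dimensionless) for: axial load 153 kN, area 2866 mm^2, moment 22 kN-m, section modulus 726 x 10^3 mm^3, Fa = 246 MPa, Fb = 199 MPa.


f_a = P / A = 153000.0 / 2866 = 53.3845 MPa
f_b = M / S = 22000000.0 / 726000.0 = 30.303 MPa
Ratio = f_a / Fa + f_b / Fb
= 53.3845 / 246 + 30.303 / 199
= 0.3693 (dimensionless)

0.3693 (dimensionless)


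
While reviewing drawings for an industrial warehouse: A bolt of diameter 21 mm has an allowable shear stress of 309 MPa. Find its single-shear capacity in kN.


A = pi * d^2 / 4 = pi * 21^2 / 4 = 346.3606 mm^2
V = f_v * A / 1000 = 309 * 346.3606 / 1000
= 107.0254 kN

107.0254 kN


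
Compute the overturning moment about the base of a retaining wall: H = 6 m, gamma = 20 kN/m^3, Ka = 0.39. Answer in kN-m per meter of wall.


Pa = 0.5 * Ka * gamma * H^2
= 0.5 * 0.39 * 20 * 6^2
= 140.4 kN/m
Arm = H / 3 = 6 / 3 = 2.0 m
Mo = Pa * arm = Pa * H / 3 = 140.4 * 6 / 3 = 280.8 kN-m/m

280.8 kN-m/m


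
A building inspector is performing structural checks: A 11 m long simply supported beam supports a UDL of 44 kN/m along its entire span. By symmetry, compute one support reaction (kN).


Total load = w * L = 44 * 11 = 484 kN
By symmetry, each reaction R = total / 2 = 484 / 2 = 242.0 kN

242.0 kN


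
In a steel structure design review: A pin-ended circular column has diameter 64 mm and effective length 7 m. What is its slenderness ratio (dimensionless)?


Radius of gyration r = d / 4 = 64 / 4 = 16.0 mm
L_eff = 7000.0 mm
Slenderness ratio = L / r = 7000.0 / 16.0 = 437.5 (dimensionless)

437.5 (dimensionless)


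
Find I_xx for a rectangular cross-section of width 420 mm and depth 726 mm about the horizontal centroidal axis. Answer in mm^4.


I = b * h^3 / 12
= 420 * 726^3 / 12
= 420 * 382657176 / 12
= 13393001160.0 mm^4

13393001160.0 mm^4


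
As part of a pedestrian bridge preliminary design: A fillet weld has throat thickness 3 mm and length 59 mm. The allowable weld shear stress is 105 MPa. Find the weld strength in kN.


Strength = throat * length * allowable stress
= 3 * 59 * 105 N
= 18585 N
= 18.59 kN

18.59 kN


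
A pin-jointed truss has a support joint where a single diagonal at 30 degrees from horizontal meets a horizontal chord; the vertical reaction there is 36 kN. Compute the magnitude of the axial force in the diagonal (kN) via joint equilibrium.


At the joint, only the diagonal has a vertical component, so vertical equilibrium gives:
F * sin(30) = 36
F = 36 / sin(30)
= 36 / 0.5
= 72.0 kN

72.0 kN


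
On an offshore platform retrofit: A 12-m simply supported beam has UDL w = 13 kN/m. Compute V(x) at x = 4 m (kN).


R_A = w * L / 2 = 13 * 12 / 2 = 78.0 kN
V(x) = R_A - w * x = 78.0 - 13 * 4
= 26.0 kN

26.0 kN


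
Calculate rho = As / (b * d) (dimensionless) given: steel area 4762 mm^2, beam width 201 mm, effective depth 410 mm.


rho = As / (b * d)
= 4762 / (201 * 410)
= 4762 / 82410
= 0.057784 (dimensionless)

0.057784 (dimensionless)


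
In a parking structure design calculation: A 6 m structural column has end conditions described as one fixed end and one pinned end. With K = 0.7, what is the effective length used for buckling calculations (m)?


L_eff = K * L
= 0.7 * 6
= 4.2 m

4.2 m


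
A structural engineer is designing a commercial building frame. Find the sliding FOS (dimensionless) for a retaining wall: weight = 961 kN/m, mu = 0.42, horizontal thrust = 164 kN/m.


Resisting force = mu * W = 0.42 * 961 = 403.62 kN/m
FOS = Resisting / Driving = 403.62 / 164
= 2.4611 (dimensionless)

2.4611 (dimensionless)


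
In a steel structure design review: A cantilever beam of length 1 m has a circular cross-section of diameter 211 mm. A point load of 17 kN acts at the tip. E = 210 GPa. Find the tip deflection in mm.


I = pi * d^4 / 64 = pi * 211^4 / 64 = 97297060.54 mm^4
L = 1000.0 mm, P = 17000.0 N, E = 210000.0 MPa
delta = P * L^3 / (3 * E * I)
= 17000.0 * 1000.0^3 / (3 * 210000.0 * 97297060.54)
= 0.2773 mm

0.2773 mm


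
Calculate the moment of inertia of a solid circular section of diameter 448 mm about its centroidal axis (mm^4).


r = d / 2 = 448 / 2 = 224.0 mm
I = pi * r^4 / 4 = pi * 224.0^4 / 4
= 1977342744.66 mm^4

1977342744.66 mm^4


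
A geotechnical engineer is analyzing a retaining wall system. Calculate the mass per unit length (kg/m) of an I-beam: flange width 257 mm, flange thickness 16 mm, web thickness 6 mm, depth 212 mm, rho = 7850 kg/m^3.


A_flanges = 2 * 257 * 16 = 8224 mm^2
A_web = (212 - 2 * 16) * 6 = 1080 mm^2
A_total = 8224 + 1080 = 9304 mm^2 = 0.009304 m^2
Weight = rho * A = 7850 * 0.009304 = 73.0364 kg/m

73.0364 kg/m


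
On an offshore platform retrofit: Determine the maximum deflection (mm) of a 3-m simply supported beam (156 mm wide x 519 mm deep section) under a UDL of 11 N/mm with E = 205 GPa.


I = 156 * 519^3 / 12 = 1817378667.0 mm^4
L = 3000.0 mm, w = 11 N/mm, E = 205000.0 MPa
delta = 5 * w * L^4 / (384 * E * I)
= 5 * 11 * 3000.0^4 / (384 * 205000.0 * 1817378667.0)
= 0.0311 mm

0.0311 mm


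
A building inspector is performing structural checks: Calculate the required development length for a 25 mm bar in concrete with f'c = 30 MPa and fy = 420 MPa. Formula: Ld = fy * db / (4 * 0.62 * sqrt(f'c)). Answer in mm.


Ld = (fy * db) / (4 * 0.62 * sqrt(f'c))
= (420 * 25) / (4 * 0.62 * sqrt(30))
= 10500 / 13.5835
= 773.0 mm

773.0 mm


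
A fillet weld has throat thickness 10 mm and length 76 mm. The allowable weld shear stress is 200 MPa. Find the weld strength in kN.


Strength = throat * length * allowable stress
= 10 * 76 * 200 N
= 152000 N
= 152.0 kN

152.0 kN


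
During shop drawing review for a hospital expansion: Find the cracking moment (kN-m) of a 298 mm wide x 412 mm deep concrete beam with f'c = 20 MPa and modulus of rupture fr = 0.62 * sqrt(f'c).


fr = 0.62 * sqrt(20) = 0.62 * 4.4721 = 2.7727 MPa
I = 298 * 412^3 / 12 = 1736707445.33 mm^4
y_t = 206.0 mm
M_cr = fr * I / y_t = 2.7727 * 1736707445.33 / 206.0 N-mm
= 23.3758 kN-m

23.3758 kN-m


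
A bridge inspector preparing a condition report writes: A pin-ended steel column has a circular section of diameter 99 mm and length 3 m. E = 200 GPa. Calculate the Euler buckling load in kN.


I = pi * d^4 / 64 = 4715314.64 mm^4
L = 3000.0 mm
P_cr = pi^2 * E * I / L^2
= 9.8696 * 200000.0 * 4715314.64 / 3000.0^2
= 1034184.22 N = 1034.1842 kN

1034.1842 kN


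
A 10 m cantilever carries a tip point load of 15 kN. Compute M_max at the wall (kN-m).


For a cantilever with a point load at the free end:
M_max = P * L = 15 * 10 = 150 kN-m

150 kN-m


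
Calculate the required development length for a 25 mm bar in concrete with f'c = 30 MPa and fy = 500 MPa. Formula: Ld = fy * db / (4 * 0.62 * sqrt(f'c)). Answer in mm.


Ld = (fy * db) / (4 * 0.62 * sqrt(f'c))
= (500 * 25) / (4 * 0.62 * sqrt(30))
= 12500 / 13.5835
= 920.23 mm

920.23 mm


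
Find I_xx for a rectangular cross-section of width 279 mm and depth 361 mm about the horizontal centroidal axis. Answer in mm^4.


I = b * h^3 / 12
= 279 * 361^3 / 12
= 279 * 47045881 / 12
= 1093816733.25 mm^4

1093816733.25 mm^4


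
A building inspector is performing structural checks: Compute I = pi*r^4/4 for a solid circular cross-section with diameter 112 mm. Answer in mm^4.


r = d / 2 = 112 / 2 = 56.0 mm
I = pi * r^4 / 4 = pi * 56.0^4 / 4
= 7723995.1 mm^4

7723995.1 mm^4


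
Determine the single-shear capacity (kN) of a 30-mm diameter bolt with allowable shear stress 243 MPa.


A = pi * d^2 / 4 = pi * 30^2 / 4 = 706.8583 mm^2
V = f_v * A / 1000 = 243 * 706.8583 / 1000
= 171.7666 kN

171.7666 kN


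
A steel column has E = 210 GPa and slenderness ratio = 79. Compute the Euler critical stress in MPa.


sigma_cr = pi^2 * E / lambda^2
= 9.8696 * 210000.0 / 79^2
= 9.8696 * 210000.0 / 6241
= 332.0969 MPa

332.0969 MPa


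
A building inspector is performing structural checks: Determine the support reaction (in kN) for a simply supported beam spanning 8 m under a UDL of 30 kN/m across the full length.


Total load = w * L = 30 * 8 = 240 kN
By symmetry, each reaction R = total / 2 = 240 / 2 = 120.0 kN

120.0 kN


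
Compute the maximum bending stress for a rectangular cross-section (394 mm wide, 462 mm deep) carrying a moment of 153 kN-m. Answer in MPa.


I = b * h^3 / 12 = 394 * 462^3 / 12 = 3237732036.0 mm^4
y = h / 2 = 462 / 2 = 231.0 mm
M = 153 kN-m = 153000000.0 N-mm
sigma = M * y / I = 153000000.0 * 231.0 / 3237732036.0
= 10.92 MPa

10.92 MPa


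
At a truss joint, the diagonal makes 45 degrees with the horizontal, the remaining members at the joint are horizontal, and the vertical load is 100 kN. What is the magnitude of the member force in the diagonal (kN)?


At the joint, only the diagonal has a vertical component, so vertical equilibrium gives:
F * sin(45) = 100
F = 100 / sin(45)
= 100 / 0.707107
= 141.42 kN

141.42 kN


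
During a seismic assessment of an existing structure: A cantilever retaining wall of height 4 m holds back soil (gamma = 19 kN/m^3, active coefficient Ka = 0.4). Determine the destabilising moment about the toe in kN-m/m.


Pa = 0.5 * Ka * gamma * H^2
= 0.5 * 0.4 * 19 * 4^2
= 60.8 kN/m
Arm = H / 3 = 4 / 3 = 1.3333 m
Mo = Pa * arm = Pa * H / 3 = 60.8 * 4 / 3 = 81.0667 kN-m/m

81.0667 kN-m/m


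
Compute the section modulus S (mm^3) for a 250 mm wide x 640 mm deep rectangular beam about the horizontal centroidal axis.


S = b * h^2 / 6
= 250 * 640^2 / 6
= 250 * 409600 / 6
= 17066666.67 mm^3

17066666.67 mm^3


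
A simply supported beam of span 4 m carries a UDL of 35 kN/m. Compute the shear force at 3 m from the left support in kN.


R_A = w * L / 2 = 35 * 4 / 2 = 70.0 kN
V(x) = R_A - w * x = 70.0 - 35 * 3
= -35.0 kN

-35.0 kN


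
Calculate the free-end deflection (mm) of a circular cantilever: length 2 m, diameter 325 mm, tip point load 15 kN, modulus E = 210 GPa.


I = pi * d^4 / 64 = pi * 325^4 / 64 = 547650316.04 mm^4
L = 2000.0 mm, P = 15000.0 N, E = 210000.0 MPa
delta = P * L^3 / (3 * E * I)
= 15000.0 * 2000.0^3 / (3 * 210000.0 * 547650316.04)
= 0.3478 mm

0.3478 mm


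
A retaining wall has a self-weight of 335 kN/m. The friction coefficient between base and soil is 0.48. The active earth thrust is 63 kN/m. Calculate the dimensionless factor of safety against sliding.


Resisting force = mu * W = 0.48 * 335 = 160.8 kN/m
FOS = Resisting / Driving = 160.8 / 63
= 2.5524 (dimensionless)

2.5524 (dimensionless)


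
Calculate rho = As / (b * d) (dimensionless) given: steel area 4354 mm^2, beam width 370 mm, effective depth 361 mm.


rho = As / (b * d)
= 4354 / (370 * 361)
= 4354 / 133570
= 0.032597 (dimensionless)

0.032597 (dimensionless)


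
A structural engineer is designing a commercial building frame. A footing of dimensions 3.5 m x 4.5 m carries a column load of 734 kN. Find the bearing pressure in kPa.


A = 3.5 * 4.5 = 15.75 m^2
q = P / A = 734 / 15.75
= 46.6032 kPa

46.6032 kPa


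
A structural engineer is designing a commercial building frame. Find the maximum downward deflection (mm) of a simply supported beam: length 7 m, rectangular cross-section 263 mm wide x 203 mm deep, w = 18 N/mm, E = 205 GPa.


I = 263 * 203^3 / 12 = 183342275.08 mm^4
L = 7000.0 mm, w = 18 N/mm, E = 205000.0 MPa
delta = 5 * w * L^4 / (384 * E * I)
= 5 * 18 * 7000.0^4 / (384 * 205000.0 * 183342275.08)
= 14.9722 mm

14.9722 mm


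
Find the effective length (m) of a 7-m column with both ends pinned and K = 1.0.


L_eff = K * L
= 1.0 * 7
= 7.0 m

7.0 m


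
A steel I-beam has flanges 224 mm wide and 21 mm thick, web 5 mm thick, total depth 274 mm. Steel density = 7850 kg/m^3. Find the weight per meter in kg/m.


A_flanges = 2 * 224 * 21 = 9408 mm^2
A_web = (274 - 2 * 21) * 5 = 1160 mm^2
A_total = 9408 + 1160 = 10568 mm^2 = 0.010568 m^2
Weight = rho * A = 7850 * 0.010568 = 82.9588 kg/m

82.9588 kg/m


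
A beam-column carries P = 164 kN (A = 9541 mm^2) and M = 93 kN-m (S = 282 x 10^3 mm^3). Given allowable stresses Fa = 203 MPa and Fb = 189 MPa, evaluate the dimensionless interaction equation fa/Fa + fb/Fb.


f_a = P / A = 164000.0 / 9541 = 17.189 MPa
f_b = M / S = 93000000.0 / 282000.0 = 329.7872 MPa
Ratio = f_a / Fa + f_b / Fb
= 17.189 / 203 + 329.7872 / 189
= 1.8296 (dimensionless)

1.8296 (dimensionless)


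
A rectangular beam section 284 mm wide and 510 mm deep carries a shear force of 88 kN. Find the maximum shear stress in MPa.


A = b * h = 284 * 510 = 144840 mm^2
V = 88 kN = 88000.0 N
tau_max = 1.5 * V / A = 1.5 * 88000.0 / 144840
= 0.9114 MPa

0.9114 MPa


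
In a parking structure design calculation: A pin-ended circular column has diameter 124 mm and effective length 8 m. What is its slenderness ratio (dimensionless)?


Radius of gyration r = d / 4 = 124 / 4 = 31.0 mm
L_eff = 8000.0 mm
Slenderness ratio = L / r = 8000.0 / 31.0 = 258.06 (dimensionless)

258.06 (dimensionless)


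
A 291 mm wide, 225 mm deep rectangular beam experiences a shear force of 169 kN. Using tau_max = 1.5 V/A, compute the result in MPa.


A = b * h = 291 * 225 = 65475 mm^2
V = 169 kN = 169000.0 N
tau_max = 1.5 * V / A = 1.5 * 169000.0 / 65475
= 3.8717 MPa

3.8717 MPa


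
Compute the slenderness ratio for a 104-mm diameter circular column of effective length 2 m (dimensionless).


Radius of gyration r = d / 4 = 104 / 4 = 26.0 mm
L_eff = 2000.0 mm
Slenderness ratio = L / r = 2000.0 / 26.0 = 76.92 (dimensionless)

76.92 (dimensionless)


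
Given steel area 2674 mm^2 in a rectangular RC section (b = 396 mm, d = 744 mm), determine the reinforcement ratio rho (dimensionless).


rho = As / (b * d)
= 2674 / (396 * 744)
= 2674 / 294624
= 0.009076 (dimensionless)

0.009076 (dimensionless)


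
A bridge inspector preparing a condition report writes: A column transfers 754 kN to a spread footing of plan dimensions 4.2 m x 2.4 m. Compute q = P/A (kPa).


A = 4.2 * 2.4 = 10.08 m^2
q = P / A = 754 / 10.08
= 74.8016 kPa

74.8016 kPa


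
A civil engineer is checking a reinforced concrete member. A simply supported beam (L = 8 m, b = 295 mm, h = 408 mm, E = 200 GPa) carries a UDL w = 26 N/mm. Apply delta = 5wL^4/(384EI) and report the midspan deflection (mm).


I = 295 * 408^3 / 12 = 1669633920.0 mm^4
L = 8000.0 mm, w = 26 N/mm, E = 200000.0 MPa
delta = 5 * w * L^4 / (384 * E * I)
= 5 * 26 * 8000.0^4 / (384 * 200000.0 * 1669633920.0)
= 4.1526 mm

4.1526 mm


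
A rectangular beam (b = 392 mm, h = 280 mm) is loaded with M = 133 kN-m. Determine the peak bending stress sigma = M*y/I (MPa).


I = b * h^3 / 12 = 392 * 280^3 / 12 = 717098666.67 mm^4
y = h / 2 = 280 / 2 = 140.0 mm
M = 133 kN-m = 133000000.0 N-mm
sigma = M * y / I = 133000000.0 * 140.0 / 717098666.67
= 25.97 MPa

25.97 MPa


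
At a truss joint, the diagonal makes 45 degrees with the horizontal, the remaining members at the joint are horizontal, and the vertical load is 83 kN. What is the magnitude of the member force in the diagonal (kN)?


At the joint, only the diagonal has a vertical component, so vertical equilibrium gives:
F * sin(45) = 83
F = 83 / sin(45)
= 83 / 0.707107
= 117.38 kN

117.38 kN


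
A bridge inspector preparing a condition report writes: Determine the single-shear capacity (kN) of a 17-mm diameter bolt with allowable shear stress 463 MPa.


A = pi * d^2 / 4 = pi * 17^2 / 4 = 226.9801 mm^2
V = f_v * A / 1000 = 463 * 226.9801 / 1000
= 105.0918 kN

105.0918 kN


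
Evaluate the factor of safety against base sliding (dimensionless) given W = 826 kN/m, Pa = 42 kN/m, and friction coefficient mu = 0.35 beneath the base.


Resisting force = mu * W = 0.35 * 826 = 289.1 kN/m
FOS = Resisting / Driving = 289.1 / 42
= 6.8833 (dimensionless)

6.8833 (dimensionless)


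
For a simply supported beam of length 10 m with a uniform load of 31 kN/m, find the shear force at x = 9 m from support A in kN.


R_A = w * L / 2 = 31 * 10 / 2 = 155.0 kN
V(x) = R_A - w * x = 155.0 - 31 * 9
= -124.0 kN

-124.0 kN


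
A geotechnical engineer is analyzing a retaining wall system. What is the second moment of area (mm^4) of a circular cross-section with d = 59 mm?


r = d / 2 = 59 / 2 = 29.5 mm
I = pi * r^4 / 4 = pi * 29.5^4 / 4
= 594809.57 mm^4

594809.57 mm^4


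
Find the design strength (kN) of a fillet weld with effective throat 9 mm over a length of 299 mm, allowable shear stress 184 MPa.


Strength = throat * length * allowable stress
= 9 * 299 * 184 N
= 495144 N
= 495.14 kN

495.14 kN


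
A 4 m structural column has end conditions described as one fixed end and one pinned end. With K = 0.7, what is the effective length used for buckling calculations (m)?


L_eff = K * L
= 0.7 * 4
= 2.8 m

2.8 m


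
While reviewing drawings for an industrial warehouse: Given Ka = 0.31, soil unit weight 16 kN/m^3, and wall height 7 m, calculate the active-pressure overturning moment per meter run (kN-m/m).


Pa = 0.5 * Ka * gamma * H^2
= 0.5 * 0.31 * 16 * 7^2
= 121.52 kN/m
Arm = H / 3 = 7 / 3 = 2.3333 m
Mo = Pa * arm = Pa * H / 3 = 121.52 * 7 / 3 = 283.5467 kN-m/m

283.5467 kN-m/m


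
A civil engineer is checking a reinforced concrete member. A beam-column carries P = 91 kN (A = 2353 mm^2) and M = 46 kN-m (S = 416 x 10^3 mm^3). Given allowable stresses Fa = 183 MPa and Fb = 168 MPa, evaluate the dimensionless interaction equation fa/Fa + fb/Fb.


f_a = P / A = 91000.0 / 2353 = 38.674 MPa
f_b = M / S = 46000000.0 / 416000.0 = 110.5769 MPa
Ratio = f_a / Fa + f_b / Fb
= 38.674 / 183 + 110.5769 / 168
= 0.8695 (dimensionless)

0.8695 (dimensionless)


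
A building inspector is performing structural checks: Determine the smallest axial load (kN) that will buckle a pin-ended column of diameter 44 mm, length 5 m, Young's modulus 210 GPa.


I = pi * d^4 / 64 = 183984.23 mm^4
L = 5000.0 mm
P_cr = pi^2 * E * I / L^2
= 9.8696 * 210000.0 * 183984.23 / 5000.0^2
= 15253.15 N = 15.2532 kN

15.2532 kN


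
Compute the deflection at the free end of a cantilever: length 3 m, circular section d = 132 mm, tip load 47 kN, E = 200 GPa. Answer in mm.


I = pi * d^4 / 64 = pi * 132^4 / 64 = 14902722.81 mm^4
L = 3000.0 mm, P = 47000.0 N, E = 200000.0 MPa
delta = P * L^3 / (3 * E * I)
= 47000.0 * 3000.0^3 / (3 * 200000.0 * 14902722.81)
= 141.9204 mm

141.9204 mm


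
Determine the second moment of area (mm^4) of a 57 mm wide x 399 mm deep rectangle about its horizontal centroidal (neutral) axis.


I = b * h^3 / 12
= 57 * 399^3 / 12
= 57 * 63521199 / 12
= 301725695.25 mm^4

301725695.25 mm^4


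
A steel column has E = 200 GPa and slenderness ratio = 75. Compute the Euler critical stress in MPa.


sigma_cr = pi^2 * E / lambda^2
= 9.8696 * 200000.0 / 75^2
= 9.8696 * 200000.0 / 5625
= 350.9193 MPa

350.9193 MPa


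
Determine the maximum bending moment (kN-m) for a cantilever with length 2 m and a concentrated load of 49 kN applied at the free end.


For a cantilever with a point load at the free end:
M_max = P * L = 49 * 2 = 98 kN-m

98 kN-m


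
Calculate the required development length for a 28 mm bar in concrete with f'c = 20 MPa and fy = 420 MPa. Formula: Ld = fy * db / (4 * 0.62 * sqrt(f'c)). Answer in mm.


Ld = (fy * db) / (4 * 0.62 * sqrt(f'c))
= (420 * 28) / (4 * 0.62 * sqrt(20))
= 11760 / 11.0909
= 1060.33 mm

1060.33 mm
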